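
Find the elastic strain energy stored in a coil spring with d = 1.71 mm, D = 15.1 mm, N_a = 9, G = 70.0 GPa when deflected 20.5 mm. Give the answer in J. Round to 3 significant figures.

0.507 J

k = Gd⁴/(8D³N_a) = (70.0×10³)(1.71⁴)/(8·15.1³·9) = 2.4145 N/mm
U = ½kδ² = 0.5 × 2.4145 × 20.5² = 507.34 N·mm = 0.50734 J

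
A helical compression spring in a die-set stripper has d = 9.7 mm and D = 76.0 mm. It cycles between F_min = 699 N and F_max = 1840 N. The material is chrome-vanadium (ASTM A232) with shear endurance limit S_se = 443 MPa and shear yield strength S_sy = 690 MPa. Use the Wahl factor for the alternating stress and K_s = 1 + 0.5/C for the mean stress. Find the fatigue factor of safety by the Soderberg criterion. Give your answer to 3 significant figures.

C = D/d = 76.0/9.7 = 7.8351; K_W = (4C−1)/(4C−4)+0.615/C = 1.1882; K_s = 1+0.5/C = 1.0638
F_a = (F_max−F_min)/2 = 570.5 N; F_m = (F_max+F_min)/2 = 1269.5 N
τ_a = K_W·8F_aD/(πd³) = 1.1882 × 120.97 = 143.74 MPa
τ_m = K_s·8F_mD/(πd³) = 1.0638 × 269.2 = 286.38 MPa
Soderberg: 1/n_f = τ_a/S_se + τ_m/S_sy = 143.74/443 + 286.38/690 = 0.32448 + 0.41504 = 0.73952
n_f = 1/0.73952 = 1.352

1.35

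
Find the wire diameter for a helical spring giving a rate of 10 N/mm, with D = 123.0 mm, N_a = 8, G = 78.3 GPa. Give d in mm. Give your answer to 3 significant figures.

d = (8D³N_a·k / G)^(1/4) = (8·123.0³·8·10 / (78.3×10³))^0.25
  = (15210)^0.25 = 11.1054 mm

11.1 mm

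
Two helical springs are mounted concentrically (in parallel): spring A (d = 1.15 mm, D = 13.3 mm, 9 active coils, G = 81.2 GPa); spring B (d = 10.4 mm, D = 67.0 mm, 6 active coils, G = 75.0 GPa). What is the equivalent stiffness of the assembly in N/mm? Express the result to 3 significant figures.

k_A = Gd⁴/(8D³N_a) = (81.2×10³)(1.15⁴)/(8·13.3³·9) = 0.83842 N/mm
k_B = Gd⁴/(8D³N_a) = (75.0×10³)(10.4⁴)/(8·67.0³·6) = 60.776 N/mm
Parallel: k_eq = 0.83842 + 60.776 = 61.614 N/mm

61.6 N/mm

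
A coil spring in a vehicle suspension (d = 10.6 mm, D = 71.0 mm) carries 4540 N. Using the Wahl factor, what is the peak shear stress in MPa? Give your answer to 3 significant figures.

843 MPa

Spring index C = D/d = 71.0/10.6 = 6.6981
K_W = (4C−1)/(4C−4) + 0.615/C = 25.792/22.792 + 0.0918 = 1.2234
τ₀ = 8FD/(πd³) = 8·4540·71.0/(π·10.6³) = 2.57872e+06/3741.7 = 689.19 MPa
τ_max = K·τ₀ = 1.2234 × 689.19 = 843.18 MPa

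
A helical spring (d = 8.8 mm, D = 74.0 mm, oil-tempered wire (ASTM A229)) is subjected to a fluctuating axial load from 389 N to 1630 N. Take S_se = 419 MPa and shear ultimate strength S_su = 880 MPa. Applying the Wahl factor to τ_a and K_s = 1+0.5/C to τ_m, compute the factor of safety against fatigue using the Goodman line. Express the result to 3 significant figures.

C = D/d = 74.0/8.8 = 8.4091; K_W = (4C−1)/(4C−4)+0.615/C = 1.1744; K_s = 1+0.5/C = 1.0595
F_a = (F_max−F_min)/2 = 620.5 N; F_m = (F_max+F_min)/2 = 1009.5 N
τ_a = K_W·8F_aD/(πd³) = 1.1744 × 171.58 = 201.5 MPa
τ_m = K_s·8F_mD/(πd³) = 1.0595 × 279.15 = 295.74 MPa
Goodman: 1/n_f = τ_a/S_se + τ_m/S_su = 201.5/419 + 295.74/880 = 0.48090 + 0.33607 = 0.81697
n_f = 1/0.81697 = 1.224

1.22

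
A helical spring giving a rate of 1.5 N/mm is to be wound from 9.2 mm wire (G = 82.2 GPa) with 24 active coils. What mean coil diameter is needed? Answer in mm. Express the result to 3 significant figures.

D = (Gd⁴/(8N_a·k))^(1/3) = (82.2×10³·9.2⁴/(8·24·1.5))^(1/3)
  = (2.0447e+06)^(1/3) = 126.9239 mm

127 mm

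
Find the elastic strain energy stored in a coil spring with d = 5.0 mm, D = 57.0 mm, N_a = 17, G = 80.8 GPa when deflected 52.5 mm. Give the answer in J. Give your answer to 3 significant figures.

2.76 J

k = Gd⁴/(8D³N_a) = (80.8×10³)(5.0⁴)/(8·57.0³·17) = 2.0051 N/mm
U = ½kδ² = 0.5 × 2.0051 × 52.5² = 2763.2 N·mm = 2.7632 J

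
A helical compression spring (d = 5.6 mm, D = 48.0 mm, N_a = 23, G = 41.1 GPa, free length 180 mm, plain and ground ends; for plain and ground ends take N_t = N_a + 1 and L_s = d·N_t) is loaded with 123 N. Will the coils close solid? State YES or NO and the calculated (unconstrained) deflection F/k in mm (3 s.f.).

YES, δ = 61.9 mm

k = Gd⁴/(8D³N_a) = (41.1×10³)(5.6⁴)/(8·48.0³·23) = 1.9863 N/mm
N_t = 24; L_s = 5.6·24 = 134.4 mm; δ_solid = L₀ − L_s = 180 − 134.4 = 45.6 mm
δ = F/k = 123/1.9863 = 61.923 mm
δ ≥ δ_solid → spring goes solid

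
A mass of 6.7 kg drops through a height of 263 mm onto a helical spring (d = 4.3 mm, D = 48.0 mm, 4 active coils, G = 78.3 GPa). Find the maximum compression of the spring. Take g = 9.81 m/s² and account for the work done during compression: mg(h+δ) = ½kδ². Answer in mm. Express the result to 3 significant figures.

76.9 mm

k = Gd⁴/(8D³N_a) = (78.3×10³)(4.3⁴)/(8·48.0³·4) = 7.5642 N/mm
W = mg = 6.7 × 9.81 = 65.727 N
½kδ² − Wδ − Wh = 0 → δ = (W + √(W² + 2kWh))/k
δ = (65.727 + √(4320 + 261512))/7.5642 = (65.727 + 515.59)/7.5642 = 76.851 mm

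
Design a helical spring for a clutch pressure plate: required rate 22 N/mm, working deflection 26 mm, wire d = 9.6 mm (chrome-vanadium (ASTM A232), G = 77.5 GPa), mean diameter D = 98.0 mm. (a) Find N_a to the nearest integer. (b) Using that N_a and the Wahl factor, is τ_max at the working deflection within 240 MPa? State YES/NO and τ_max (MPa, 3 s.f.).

(a) 4 coils; (b) YES, τ_max = 183 MPa

N_a = Gd⁴/(8D³k) = (77.5×10³)(9.6⁴)/(8·98.0³·22) = 3.974 → N_a = 4
Actual rate k = Gd⁴/(8D³·4) = 21.855 N/mm
Working load F = kδ = 21.855·26 = 568.24 N
C = 98.0/9.6 = 10.2083; K_W = (4C−1)/(4C−4)+0.615/C = 1.1417
τ_max = K_W·8FD/(πd³) = 1.1417·160.28 = 182.99 MPa
τ_max ≤ 240 MPa → acceptable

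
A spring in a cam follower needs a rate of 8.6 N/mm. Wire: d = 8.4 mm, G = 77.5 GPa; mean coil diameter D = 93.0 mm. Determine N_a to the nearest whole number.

N_a = Gd⁴/(8D³k) = (77.5×10³ × 8.4⁴)/(8 × 93.0³ × 8.6)
    = 3.8585e+08 / 5.53398e+07 = 6.972 → 7 coils

7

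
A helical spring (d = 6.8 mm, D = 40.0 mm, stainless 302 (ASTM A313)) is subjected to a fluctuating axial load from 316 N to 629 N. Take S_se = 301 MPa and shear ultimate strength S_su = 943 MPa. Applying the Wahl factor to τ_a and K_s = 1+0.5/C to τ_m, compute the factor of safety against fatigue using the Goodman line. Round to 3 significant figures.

2.58

C = D/d = 40.0/6.8 = 5.8824; K_W = (4C−1)/(4C−4)+0.615/C = 1.2582; K_s = 1+0.5/C = 1.0850
F_a = (F_max−F_min)/2 = 156.5 N; F_m = (F_max+F_min)/2 = 472.5 N
τ_a = K_W·8F_aD/(πd³) = 1.2582 × 50.698 = 63.786 MPa
τ_m = K_s·8F_mD/(πd³) = 1.0850 × 153.06 = 166.08 MPa
Goodman: 1/n_f = τ_a/S_se + τ_m/S_su = 63.786/301 + 166.08/943 = 0.21191 + 0.17611 = 0.38803
n_f = 1/0.38803 = 2.577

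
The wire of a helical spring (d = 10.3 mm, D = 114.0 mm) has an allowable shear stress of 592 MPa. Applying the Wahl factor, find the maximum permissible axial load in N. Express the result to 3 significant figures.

1970 N

C = D/d = 114.0/10.3 = 11.0680
K_W = (4C−1)/(4C−4) + 0.615/C = 43.272/40.272 + 0.0556 = 1.1301
τ_max = K·8FD/(πd³) → F_max = τ_allow·πd³/(8DK)
F_max = 592·π·10.3³/(8·114.0·1.1301) = 2.0323e+06/1030.6 = 1971.9 N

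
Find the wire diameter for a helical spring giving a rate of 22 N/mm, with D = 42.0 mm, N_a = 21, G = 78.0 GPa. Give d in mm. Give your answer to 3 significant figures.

d = (8D³N_a·k / G)^(1/4) = (8·42.0³·21·22 / (78.0×10³))^0.25
  = (3510.6)^0.25 = 7.6974 mm

7.70 mm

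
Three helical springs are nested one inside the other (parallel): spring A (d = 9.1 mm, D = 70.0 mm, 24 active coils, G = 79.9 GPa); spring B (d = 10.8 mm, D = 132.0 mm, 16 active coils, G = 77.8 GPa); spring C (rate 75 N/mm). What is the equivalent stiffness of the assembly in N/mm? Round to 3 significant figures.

86.9 N/mm

k_A = Gd⁴/(8D³N_a) = (79.9×10³)(9.1⁴)/(8·70.0³·24) = 8.3199 N/mm
k_B = Gd⁴/(8D³N_a) = (77.8×10³)(10.8⁴)/(8·132.0³·16) = 3.5954 N/mm
Parallel: k_eq = 8.3199 + 3.5954 + 75 = 86.915 N/mm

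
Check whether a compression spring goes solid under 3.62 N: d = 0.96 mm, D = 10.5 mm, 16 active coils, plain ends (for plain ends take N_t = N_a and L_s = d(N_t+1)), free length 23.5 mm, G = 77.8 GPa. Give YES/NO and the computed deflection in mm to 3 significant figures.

k = Gd⁴/(8D³N_a) = (77.8×10³)(0.96⁴)/(8·10.5³·16) = 0.44595 N/mm
N_t = 16; L_s = 0.96·17 = 16.32 mm; δ_solid = L₀ − L_s = 23.5 − 16.32 = 7.18 mm
δ = F/k = 3.62/0.44595 = 8.1175 mm
δ ≥ δ_solid → spring goes solid

YES, δ = 8.12 mm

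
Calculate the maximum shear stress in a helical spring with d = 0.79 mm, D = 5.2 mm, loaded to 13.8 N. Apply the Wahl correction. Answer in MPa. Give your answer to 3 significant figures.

455 MPa

Spring index C = D/d = 5.2/0.79 = 6.5823
K_W = (4C−1)/(4C−4) + 0.615/C = 25.329/22.329 + 0.0934 = 1.2278
τ₀ = 8FD/(πd³) = 8·13.8·5.2/(π·0.79³) = 574.08/1.5489 = 370.63 MPa
τ_max = K·τ₀ = 1.2278 × 370.63 = 455.06 MPa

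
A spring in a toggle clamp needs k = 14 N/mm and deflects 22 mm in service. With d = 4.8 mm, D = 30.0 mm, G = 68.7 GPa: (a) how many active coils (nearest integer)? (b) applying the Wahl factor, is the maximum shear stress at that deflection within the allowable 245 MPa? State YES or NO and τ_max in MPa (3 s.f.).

N_a = Gd⁴/(8D³k) = (68.7×10³)(4.8⁴)/(8·30.0³·14) = 12.06 → N_a = 12
Actual rate k = Gd⁴/(8D³·12) = 14.07 N/mm
Working load F = kδ = 14.07·22 = 309.53 N
C = 30.0/4.8 = 6.2500; K_W = (4C−1)/(4C−4)+0.615/C = 1.2413
τ_max = K_W·8FD/(πd³) = 1.2413·213.82 = 265.4 MPa
τ_max > 245 MPa → exceeds allowable

(a) 12 coils; (b) NO, τ_max = 265 MPa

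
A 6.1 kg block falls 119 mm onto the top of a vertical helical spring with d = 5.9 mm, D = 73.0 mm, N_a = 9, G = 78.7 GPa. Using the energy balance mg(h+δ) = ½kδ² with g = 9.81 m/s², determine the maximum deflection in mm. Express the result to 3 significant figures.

84.6 mm

k = Gd⁴/(8D³N_a) = (78.7×10³)(5.9⁴)/(8·73.0³·9) = 3.4047 N/mm
W = mg = 6.1 × 9.81 = 59.841 N
½kδ² − Wδ − Wh = 0 → δ = (W + √(W² + 2kWh))/k
δ = (59.841 + √(3580.9 + 48490.6))/3.4047 = (59.841 + 228.19)/3.4047 = 84.598 mm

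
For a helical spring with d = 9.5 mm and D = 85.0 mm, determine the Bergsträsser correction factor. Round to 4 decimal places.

C = D/d = 85.0/9.5 = 8.9474
K_B = (4C+2)/(4C−3) = 37.789/32.789 = 1.1525

1.1525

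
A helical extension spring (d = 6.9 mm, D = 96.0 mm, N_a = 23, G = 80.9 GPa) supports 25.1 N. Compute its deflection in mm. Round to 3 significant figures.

k = Gd⁴/(8D³N_a) = (80.9×10³)(6.9⁴)/(8·96.0³·23) = 1.1265 N/mm
δ = F/k = 25.1 / 1.1265 = 22.282 mm

22.3 mm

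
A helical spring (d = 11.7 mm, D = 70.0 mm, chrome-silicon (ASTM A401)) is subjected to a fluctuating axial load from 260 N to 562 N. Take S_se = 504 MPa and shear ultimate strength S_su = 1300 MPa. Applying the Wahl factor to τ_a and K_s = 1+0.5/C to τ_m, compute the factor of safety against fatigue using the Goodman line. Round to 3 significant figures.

C = D/d = 70.0/11.7 = 5.9829; K_W = (4C−1)/(4C−4)+0.615/C = 1.2533; K_s = 1+0.5/C = 1.0836
F_a = (F_max−F_min)/2 = 151 N; F_m = (F_max+F_min)/2 = 411 N
τ_a = K_W·8F_aD/(πd³) = 1.2533 × 16.806 = 21.063 MPa
τ_m = K_s·8F_mD/(πd³) = 1.0836 × 45.743 = 49.566 MPa
Goodman: 1/n_f = τ_a/S_se + τ_m/S_su = 21.063/504 + 49.566/1300 = 0.04179 + 0.03813 = 0.079919
n_f = 1/0.079919 = 12.51

12.5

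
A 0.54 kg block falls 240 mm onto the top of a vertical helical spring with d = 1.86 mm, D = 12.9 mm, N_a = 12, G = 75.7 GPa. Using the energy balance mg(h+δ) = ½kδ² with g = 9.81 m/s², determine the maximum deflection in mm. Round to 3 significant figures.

k = Gd⁴/(8D³N_a) = (75.7×10³)(1.86⁴)/(8·12.9³·12) = 4.3965 N/mm
W = mg = 0.54 × 9.81 = 5.2974 N
½kδ² − Wδ − Wh = 0 → δ = (W + √(W² + 2kWh))/k
δ = (5.2974 + √(28.062 + 11179.2))/4.3965 = (5.2974 + 105.86)/4.3965 = 25.284 mm

25.3 mm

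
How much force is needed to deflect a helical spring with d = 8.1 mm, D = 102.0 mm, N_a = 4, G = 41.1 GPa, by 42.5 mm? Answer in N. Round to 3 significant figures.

k = Gd⁴/(8D³N_a) = (41.1×10³)(8.1⁴)/(8·102.0³·4) = 5.2099 N/mm
F = k·δ = 5.2099 × 42.5 = 221.42 N

221 N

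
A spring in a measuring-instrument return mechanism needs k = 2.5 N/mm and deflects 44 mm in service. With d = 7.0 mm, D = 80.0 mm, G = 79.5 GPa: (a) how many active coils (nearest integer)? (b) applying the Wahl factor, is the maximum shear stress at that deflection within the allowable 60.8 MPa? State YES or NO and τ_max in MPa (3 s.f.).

N_a = Gd⁴/(8D³k) = (79.5×10³)(7.0⁴)/(8·80.0³·2.5) = 18.64 → N_a = 19
Actual rate k = Gd⁴/(8D³·19) = 2.4527 N/mm
Working load F = kδ = 2.4527·44 = 107.92 N
C = 80.0/7.0 = 11.4286; K_W = (4C−1)/(4C−4)+0.615/C = 1.1257
τ_max = K_W·8FD/(πd³) = 1.1257·64.097 = 72.155 MPa
τ_max > 60.8 MPa → exceeds allowable

(a) 19 coils; (b) NO, τ_max = 72.2 MPa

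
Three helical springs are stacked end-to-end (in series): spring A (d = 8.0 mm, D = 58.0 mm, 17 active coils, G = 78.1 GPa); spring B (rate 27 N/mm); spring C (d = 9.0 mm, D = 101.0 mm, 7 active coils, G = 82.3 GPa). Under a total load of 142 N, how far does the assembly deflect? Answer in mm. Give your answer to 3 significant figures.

k_A = Gd⁴/(8D³N_a) = (78.1×10³)(8.0⁴)/(8·58.0³·17) = 12.056 N/mm
k_C = Gd⁴/(8D³N_a) = (82.3×10³)(9.0⁴)/(8·101.0³·7) = 9.3587 N/mm
Series: 1/k_eq = 1/12.056 + 1/27 + 1/9.3587 = 0.22684; k_eq = 4.4084 N/mm
δ = F/k_eq = 142/4.4084 = 32.211 mm

32.2 mm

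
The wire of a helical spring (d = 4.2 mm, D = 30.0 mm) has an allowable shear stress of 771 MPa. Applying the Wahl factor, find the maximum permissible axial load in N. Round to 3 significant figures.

619 N

C = D/d = 30.0/4.2 = 7.1429
K_W = (4C−1)/(4C−4) + 0.615/C = 27.571/24.571 + 0.0861 = 1.2082
τ_max = K·8FD/(πd³) → F_max = τ_allow·πd³/(8DK)
F_max = 771·π·4.2³/(8·30.0·1.2082) = 1.7945e+05/289.97 = 618.88 N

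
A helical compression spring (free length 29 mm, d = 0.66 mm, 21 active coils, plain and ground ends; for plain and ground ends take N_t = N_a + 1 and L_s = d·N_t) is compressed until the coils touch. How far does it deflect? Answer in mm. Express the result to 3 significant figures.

14.5 mm

N_t = 22; L_s = 0.66·22 = 14.52 mm
δ_solid = L₀ − L_s = 29 − 14.52 = 14.48 mm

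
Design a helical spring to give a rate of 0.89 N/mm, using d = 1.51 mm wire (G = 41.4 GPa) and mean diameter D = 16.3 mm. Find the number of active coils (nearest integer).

7

N_a = Gd⁴/(8D³k) = (41.4×10³ × 1.51⁴)/(8 × 16.3³ × 0.89)
    = 215233 / 30834.9 = 6.98 → 7 coils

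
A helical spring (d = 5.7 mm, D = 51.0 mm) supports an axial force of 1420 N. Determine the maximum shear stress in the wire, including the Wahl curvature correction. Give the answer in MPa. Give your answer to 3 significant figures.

1160 MPa

Spring index C = D/d = 51.0/5.7 = 8.9474
K_W = (4C−1)/(4C−4) + 0.615/C = 34.789/31.789 + 0.0687 = 1.1631
τ₀ = 8FD/(πd³) = 8·1420·51.0/(π·5.7³) = 579360/581.8 = 995.8 MPa
τ_max = K·τ₀ = 1.1631 × 995.8 = 1158.2 MPa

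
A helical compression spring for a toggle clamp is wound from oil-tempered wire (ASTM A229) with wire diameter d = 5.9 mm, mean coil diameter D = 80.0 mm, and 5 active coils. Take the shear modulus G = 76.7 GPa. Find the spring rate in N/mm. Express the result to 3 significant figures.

4.54 N/mm

k = Gd⁴/(8D³N_a) = (76.7×10³ × 5.9⁴) / (8 × 80.0³ × 5)
  = 9.29402e+07 / 2.048e+07 = 4.5381 N/mm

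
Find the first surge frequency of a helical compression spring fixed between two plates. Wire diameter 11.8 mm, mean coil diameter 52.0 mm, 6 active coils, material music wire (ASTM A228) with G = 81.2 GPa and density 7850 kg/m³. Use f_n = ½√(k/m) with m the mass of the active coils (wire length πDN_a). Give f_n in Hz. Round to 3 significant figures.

k = Gd⁴/(8D³N_a) = (81.2×10³)(11.8⁴)/(8·52.0³·6) = 233.26 N/mm = 2.3326e+05 N/m
Wire length L = πDN_a = π·52.0·6 = 980.18 mm
m = ρ·(πd²/4)·L = 7850 × 109.36×10⁻⁶ m² × 0.98018 m = 0.84145 kg
f_n = ½√(k/m) = 0.5·√(2.3326e+05/0.84145) = 0.5·√(2.7721e+05) = 263.25 Hz

263 Hz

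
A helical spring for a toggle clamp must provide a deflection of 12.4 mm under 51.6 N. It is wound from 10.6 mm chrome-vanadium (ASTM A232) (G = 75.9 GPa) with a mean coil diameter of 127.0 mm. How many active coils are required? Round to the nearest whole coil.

14

Required rate k = F/δ = 51.6/12.4 = 4.1613 N/mm
N_a = Gd⁴/(8D³k) = (75.9×10³ × 10.6⁴)/(8 × 127.0³ × 4.1613)
    = 9.5822e+08 / 6.81913e+07 = 14.05 → 14 coils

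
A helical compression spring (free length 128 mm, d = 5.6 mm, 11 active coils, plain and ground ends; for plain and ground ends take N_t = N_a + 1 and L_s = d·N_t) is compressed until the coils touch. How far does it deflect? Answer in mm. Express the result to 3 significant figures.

60.8 mm

N_t = 12; L_s = 5.6·12 = 67.2 mm
δ_solid = L₀ − L_s = 128 − 67.2 = 60.8 mm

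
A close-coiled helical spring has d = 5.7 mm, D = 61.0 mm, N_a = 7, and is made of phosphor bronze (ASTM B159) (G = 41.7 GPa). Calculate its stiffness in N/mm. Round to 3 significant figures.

k = Gd⁴/(8D³N_a) = (41.7×10³ × 5.7⁴) / (8 × 61.0³ × 7)
  = 4.40185e+07 / 1.27109e+07 = 3.463 N/mm

3.46 N/mm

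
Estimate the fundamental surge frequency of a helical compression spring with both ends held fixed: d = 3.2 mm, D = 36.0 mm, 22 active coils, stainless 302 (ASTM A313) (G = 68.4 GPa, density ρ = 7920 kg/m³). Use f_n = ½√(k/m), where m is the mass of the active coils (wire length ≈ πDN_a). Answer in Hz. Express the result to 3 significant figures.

37.1 Hz

k = Gd⁴/(8D³N_a) = (68.4×10³)(3.2⁴)/(8·36.0³·22) = 0.87345 N/mm = 873.45 N/m
Wire length L = πDN_a = π·36.0·22 = 2488.1 mm
m = ρ·(πd²/4)·L = 7920 × 8.0425×10⁻⁶ m² × 2.4881 m = 0.15849 kg
f_n = ½√(k/m) = 0.5·√(873.45/0.15849) = 0.5·√(5511.2) = 37.119 Hz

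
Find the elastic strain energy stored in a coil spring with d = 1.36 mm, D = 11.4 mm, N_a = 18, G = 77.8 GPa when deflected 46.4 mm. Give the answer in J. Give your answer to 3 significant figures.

1.34 J

k = Gd⁴/(8D³N_a) = (77.8×10³)(1.36⁴)/(8·11.4³·18) = 1.2476 N/mm
U = ½kδ² = 0.5 × 1.2476 × 46.4² = 1343 N·mm = 1.343 J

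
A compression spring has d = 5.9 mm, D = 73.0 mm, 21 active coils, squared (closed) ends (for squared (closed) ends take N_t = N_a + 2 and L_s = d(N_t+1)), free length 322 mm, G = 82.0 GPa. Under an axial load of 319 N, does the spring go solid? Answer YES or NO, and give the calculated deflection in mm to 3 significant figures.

YES, δ = 210 mm

k = Gd⁴/(8D³N_a) = (82.0×10³)(5.9⁴)/(8·73.0³·21) = 1.5204 N/mm
N_t = 23; L_s = 5.9·24 = 141.6 mm; δ_solid = L₀ − L_s = 322 − 141.6 = 180.4 mm
δ = F/k = 319/1.5204 = 209.82 mm
δ ≥ δ_solid → spring goes solid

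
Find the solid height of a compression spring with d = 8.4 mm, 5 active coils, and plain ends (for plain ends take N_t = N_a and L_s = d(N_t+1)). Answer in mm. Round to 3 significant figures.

50.4 mm

plain ends: N_t = N_a = 5
L_s = d·(N_t+1) = 8.4 × 6 = 50.4 mm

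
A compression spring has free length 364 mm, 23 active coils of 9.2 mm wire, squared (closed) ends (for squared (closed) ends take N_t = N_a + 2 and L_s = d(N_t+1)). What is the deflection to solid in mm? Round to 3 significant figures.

125 mm

N_t = 25; L_s = 9.2·26 = 239.2 mm
δ_solid = L₀ − L_s = 364 − 239.2 = 124.8 mm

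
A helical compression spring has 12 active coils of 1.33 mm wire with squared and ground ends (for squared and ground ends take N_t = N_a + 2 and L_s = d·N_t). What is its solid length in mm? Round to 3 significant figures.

squared and ground ends: N_t = N_a + 2 = 12 + 2 = 14
L_s = d·N_t = 1.33 × 14 = 18.62 mm

18.6 mm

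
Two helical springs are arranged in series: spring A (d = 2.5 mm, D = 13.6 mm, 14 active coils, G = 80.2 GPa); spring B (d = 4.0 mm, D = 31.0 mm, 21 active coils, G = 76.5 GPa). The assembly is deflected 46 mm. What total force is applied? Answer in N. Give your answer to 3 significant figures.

k_A = Gd⁴/(8D³N_a) = (80.2×10³)(2.5⁴)/(8·13.6³·14) = 11.12 N/mm
k_B = Gd⁴/(8D³N_a) = (76.5×10³)(4.0⁴)/(8·31.0³·21) = 3.913 N/mm
Series: 1/k_eq = 1/11.12 + 1/3.913 = 0.34549; k_eq = 2.8944 N/mm
F = k_eq·δ = 2.8944·46 = 133.14 N

133 N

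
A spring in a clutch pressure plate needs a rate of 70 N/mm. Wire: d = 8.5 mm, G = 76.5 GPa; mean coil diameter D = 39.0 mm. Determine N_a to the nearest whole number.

12

N_a = Gd⁴/(8D³k) = (76.5×10³ × 8.5⁴)/(8 × 39.0³ × 70)
    = 3.99335e+08 / 3.32186e+07 = 12.02 → 12 coils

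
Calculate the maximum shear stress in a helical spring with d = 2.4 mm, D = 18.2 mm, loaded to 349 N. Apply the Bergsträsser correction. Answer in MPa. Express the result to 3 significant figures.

Spring index C = D/d = 18.2/2.4 = 7.5833
K_B = (4C+2)/(4C−3) = 32.333/27.333 = 1.1829
τ₀ = 8FD/(πd³) = 8·349·18.2/(π·2.4³) = 50814.4/43.429 = 1170 MPa
τ_max = K·τ₀ = 1.1829 × 1170 = 1384.1 MPa

1380 MPa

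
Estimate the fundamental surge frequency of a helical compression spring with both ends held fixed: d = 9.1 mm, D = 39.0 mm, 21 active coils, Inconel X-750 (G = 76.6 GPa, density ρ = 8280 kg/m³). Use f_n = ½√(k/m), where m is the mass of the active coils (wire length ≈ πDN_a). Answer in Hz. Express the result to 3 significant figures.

97.5 Hz

k = Gd⁴/(8D³N_a) = (76.6×10³)(9.1⁴)/(8·39.0³·21) = 52.71 N/mm = 52710 N/m
Wire length L = πDN_a = π·39.0·21 = 2573 mm
m = ρ·(πd²/4)·L = 8280 × 65.039×10⁻⁶ m² × 2.573 m = 1.3856 kg
f_n = ½√(k/m) = 0.5·√(52710/1.3856) = 0.5·√(38041) = 97.521 Hz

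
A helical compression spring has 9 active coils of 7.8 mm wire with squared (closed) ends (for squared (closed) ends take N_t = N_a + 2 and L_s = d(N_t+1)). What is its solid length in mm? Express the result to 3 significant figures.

squared (closed) ends: N_t = N_a + 2 = 9 + 2 = 11
L_s = d·(N_t+1) = 7.8 × 12 = 93.6 mm

93.6 mm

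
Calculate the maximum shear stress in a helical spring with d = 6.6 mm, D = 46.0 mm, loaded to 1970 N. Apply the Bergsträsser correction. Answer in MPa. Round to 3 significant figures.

964 MPa

Spring index C = D/d = 46.0/6.6 = 6.9697
K_B = (4C+2)/(4C−3) = 29.879/24.879 = 1.2010
τ₀ = 8FD/(πd³) = 8·1970·46.0/(π·6.6³) = 724960/903.2 = 802.66 MPa
τ_max = K·τ₀ = 1.2010 × 802.66 = 963.98 MPa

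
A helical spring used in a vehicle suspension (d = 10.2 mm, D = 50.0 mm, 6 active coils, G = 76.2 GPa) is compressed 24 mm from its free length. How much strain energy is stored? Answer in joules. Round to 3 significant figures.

39.6 J

k = Gd⁴/(8D³N_a) = (76.2×10³)(10.2⁴)/(8·50.0³·6) = 137.47 N/mm
U = ½kδ² = 0.5 × 137.47 × 24² = 39591 N·mm = 39.591 J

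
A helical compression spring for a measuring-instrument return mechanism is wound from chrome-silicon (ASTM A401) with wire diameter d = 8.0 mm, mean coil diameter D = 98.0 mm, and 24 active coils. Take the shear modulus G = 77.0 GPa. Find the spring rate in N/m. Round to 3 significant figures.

1750 N/m

k = Gd⁴/(8D³N_a) = (77.0×10³ × 8.0⁴) / (8 × 98.0³ × 24)
  = 3.15392e+08 / 1.80709e+08 = 1.7453 N/mm = 1745.3 N/m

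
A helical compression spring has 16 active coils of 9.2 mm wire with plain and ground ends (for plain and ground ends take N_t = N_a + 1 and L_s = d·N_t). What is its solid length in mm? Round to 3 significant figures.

plain and ground ends: N_t = N_a + 1 = 16 + 1 = 17
L_s = d·N_t = 9.2 × 17 = 156.4 mm

156 mm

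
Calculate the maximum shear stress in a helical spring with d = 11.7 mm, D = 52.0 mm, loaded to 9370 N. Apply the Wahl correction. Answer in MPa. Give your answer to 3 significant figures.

Spring index C = D/d = 52.0/11.7 = 4.4444
K_W = (4C−1)/(4C−4) + 0.615/C = 16.778/13.778 + 0.1384 = 1.3561
τ₀ = 8FD/(πd³) = 8·9370·52.0/(π·11.7³) = 3.89792e+06/5031.6 = 774.69 MPa
τ_max = K·τ₀ = 1.3561 × 774.69 = 1050.6 MPa

1050 MPa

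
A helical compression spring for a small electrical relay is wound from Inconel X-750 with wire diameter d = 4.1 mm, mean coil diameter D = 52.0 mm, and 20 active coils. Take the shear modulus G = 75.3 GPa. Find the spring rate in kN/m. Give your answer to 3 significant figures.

k = Gd⁴/(8D³N_a) = (75.3×10³ × 4.1⁴) / (8 × 52.0³ × 20)
  = 2.1278e+07 / 2.24973e+07 = 0.9458 N/mm

0.946 kN/m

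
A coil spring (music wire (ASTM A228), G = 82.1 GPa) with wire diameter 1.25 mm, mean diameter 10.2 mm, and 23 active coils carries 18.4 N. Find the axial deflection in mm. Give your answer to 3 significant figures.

17.9 mm

k = Gd⁴/(8D³N_a) = (82.1×10³)(1.25⁴)/(8·10.2³·23) = 1.0265 N/mm
δ = F/k = 18.4 / 1.0265 = 17.925 mm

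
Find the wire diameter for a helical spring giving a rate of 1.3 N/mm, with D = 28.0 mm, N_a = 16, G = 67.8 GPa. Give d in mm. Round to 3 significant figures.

2.71 mm

d = (8D³N_a·k / G)^(1/4) = (8·28.0³·16·1.3 / (67.8×10³))^0.25
  = (53.876)^0.25 = 2.7093 mm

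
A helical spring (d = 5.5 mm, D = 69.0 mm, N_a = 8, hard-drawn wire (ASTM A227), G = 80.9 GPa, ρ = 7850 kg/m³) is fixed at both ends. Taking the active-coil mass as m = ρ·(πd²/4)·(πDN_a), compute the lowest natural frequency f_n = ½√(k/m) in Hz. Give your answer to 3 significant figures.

52.2 Hz

k = Gd⁴/(8D³N_a) = (80.9×10³)(5.5⁴)/(8·69.0³·8) = 3.521 N/mm = 3521 N/m
Wire length L = πDN_a = π·69.0·8 = 1734.2 mm
m = ρ·(πd²/4)·L = 7850 × 23.758×10⁻⁶ m² × 1.7342 m = 0.32343 kg
f_n = ½√(k/m) = 0.5·√(3521/0.32343) = 0.5·√(10887) = 52.17 Hz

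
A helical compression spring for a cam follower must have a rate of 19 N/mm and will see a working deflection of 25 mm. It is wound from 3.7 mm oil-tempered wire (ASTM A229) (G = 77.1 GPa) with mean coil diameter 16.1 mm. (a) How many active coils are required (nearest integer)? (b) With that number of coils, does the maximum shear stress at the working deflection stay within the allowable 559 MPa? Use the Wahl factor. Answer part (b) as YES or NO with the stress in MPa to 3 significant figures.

(a) 23 coils; (b) YES, τ_max = 520 MPa

N_a = Gd⁴/(8D³k) = (77.1×10³)(3.7⁴)/(8·16.1³·19) = 22.78 → N_a = 23
Actual rate k = Gd⁴/(8D³·23) = 18.818 N/mm
Working load F = kδ = 18.818·25 = 470.44 N
C = 16.1/3.7 = 4.3514; K_W = (4C−1)/(4C−4)+0.615/C = 1.3651
τ_max = K_W·8FD/(πd³) = 1.3651·380.77 = 519.8 MPa
τ_max ≤ 559 MPa → acceptable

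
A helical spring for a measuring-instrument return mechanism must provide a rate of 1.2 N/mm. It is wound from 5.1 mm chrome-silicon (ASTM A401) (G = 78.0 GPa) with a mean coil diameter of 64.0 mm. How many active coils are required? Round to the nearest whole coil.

21

N_a = Gd⁴/(8D³k) = (78.0×10³ × 5.1⁴)/(8 × 64.0³ × 1.2)
    = 5.27686e+07 / 2.51658e+06 = 20.97 → 21 coils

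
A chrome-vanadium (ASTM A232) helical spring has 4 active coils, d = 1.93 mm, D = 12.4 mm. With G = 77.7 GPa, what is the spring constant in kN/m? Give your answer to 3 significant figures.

17.7 kN/m

k = Gd⁴/(8D³N_a) = (77.7×10³ × 1.93⁴) / (8 × 12.4³ × 4)
  = 1.07808e+06 / 61012 = 17.67 N/mm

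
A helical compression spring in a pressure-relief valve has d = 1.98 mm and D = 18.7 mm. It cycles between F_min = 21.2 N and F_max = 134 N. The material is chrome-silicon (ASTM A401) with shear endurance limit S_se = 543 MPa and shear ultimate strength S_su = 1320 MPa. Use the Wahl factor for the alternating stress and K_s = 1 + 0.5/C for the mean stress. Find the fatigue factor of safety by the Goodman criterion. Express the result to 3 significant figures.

0.897

C = D/d = 18.7/1.98 = 9.4444; K_W = (4C−1)/(4C−4)+0.615/C = 1.1539; K_s = 1+0.5/C = 1.0529
F_a = (F_max−F_min)/2 = 56.4 N; F_m = (F_max+F_min)/2 = 77.6 N
τ_a = K_W·8F_aD/(πd³) = 1.1539 × 345.99 = 399.25 MPa
τ_m = K_s·8F_mD/(πd³) = 1.0529 × 476.04 = 501.25 MPa
Goodman: 1/n_f = τ_a/S_se + τ_m/S_su = 399.25/543 + 501.25/1320 = 0.73527 + 0.37973 = 1.115
n_f = 1/1.115 = 0.8969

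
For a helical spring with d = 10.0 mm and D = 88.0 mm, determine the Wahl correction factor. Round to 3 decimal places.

1.166

C = D/d = 88.0/10.0 = 8.8000
K_W = (4C−1)/(4C−4) + 0.615/C = 34.200/31.200 + 0.0699 = 1.1660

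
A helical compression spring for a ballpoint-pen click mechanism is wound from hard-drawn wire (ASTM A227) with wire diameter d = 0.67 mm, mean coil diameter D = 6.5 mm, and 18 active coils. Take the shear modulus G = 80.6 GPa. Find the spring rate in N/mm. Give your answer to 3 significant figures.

k = Gd⁴/(8D³N_a) = (80.6×10³ × 0.67⁴) / (8 × 6.5³ × 18)
  = 16241.8 / 39546 = 0.41071 N/mm

0.411 N/mm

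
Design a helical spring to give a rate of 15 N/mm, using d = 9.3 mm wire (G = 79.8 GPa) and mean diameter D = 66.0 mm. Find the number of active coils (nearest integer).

17

N_a = Gd⁴/(8D³k) = (79.8×10³ × 9.3⁴)/(8 × 66.0³ × 15)
    = 5.96946e+08 / 3.44995e+07 = 17.3 → 17 coils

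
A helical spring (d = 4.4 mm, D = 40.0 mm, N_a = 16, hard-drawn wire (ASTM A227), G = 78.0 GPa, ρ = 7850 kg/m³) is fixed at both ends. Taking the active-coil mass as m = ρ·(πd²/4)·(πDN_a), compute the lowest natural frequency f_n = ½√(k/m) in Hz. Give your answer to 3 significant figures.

61.0 Hz

k = Gd⁴/(8D³N_a) = (78.0×10³)(4.4⁴)/(8·40.0³·16) = 3.5687 N/mm = 3568.7 N/m
Wire length L = πDN_a = π·40.0·16 = 2010.6 mm
m = ρ·(πd²/4)·L = 7850 × 15.205×10⁻⁶ m² × 2.0106 m = 0.23999 kg
f_n = ½√(k/m) = 0.5·√(3568.7/0.23999) = 0.5·√(14870) = 60.972 Hz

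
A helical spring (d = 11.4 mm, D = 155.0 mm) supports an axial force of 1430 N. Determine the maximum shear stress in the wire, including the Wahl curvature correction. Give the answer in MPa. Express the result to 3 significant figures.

Spring index C = D/d = 155.0/11.4 = 13.5965
K_W = (4C−1)/(4C−4) + 0.615/C = 53.386/50.386 + 0.0452 = 1.1048
τ₀ = 8FD/(πd³) = 8·1430·155.0/(π·11.4³) = 1.7732e+06/4654.4 = 380.97 MPa
τ_max = K·τ₀ = 1.1048 × 380.97 = 420.89 MPa

421 MPa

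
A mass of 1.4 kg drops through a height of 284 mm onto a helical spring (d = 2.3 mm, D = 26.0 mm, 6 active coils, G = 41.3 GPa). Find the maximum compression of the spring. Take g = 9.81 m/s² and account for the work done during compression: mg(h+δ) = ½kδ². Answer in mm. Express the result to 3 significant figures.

86.1 mm

k = Gd⁴/(8D³N_a) = (41.3×10³)(2.3⁴)/(8·26.0³·6) = 1.3699 N/mm
W = mg = 1.4 × 9.81 = 13.734 N
½kδ² − Wδ − Wh = 0 → δ = (W + √(W² + 2kWh))/k
δ = (13.734 + √(188.62 + 10686.7))/1.3699 = (13.734 + 104.29)/1.3699 = 86.149 mm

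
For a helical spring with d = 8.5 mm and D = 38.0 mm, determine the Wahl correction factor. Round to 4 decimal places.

1.3537

C = D/d = 38.0/8.5 = 4.4706
K_W = (4C−1)/(4C−4) + 0.615/C = 16.882/13.882 + 0.1376 = 1.3537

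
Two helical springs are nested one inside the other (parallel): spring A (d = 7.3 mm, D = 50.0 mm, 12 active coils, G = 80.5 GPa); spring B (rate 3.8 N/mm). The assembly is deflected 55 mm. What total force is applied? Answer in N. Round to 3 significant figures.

k_A = Gd⁴/(8D³N_a) = (80.5×10³)(7.3⁴)/(8·50.0³·12) = 19.05 N/mm
Parallel: k_eq = 19.05 + 3.8 = 22.85 N/mm
F = k_eq·δ = 22.85·55 = 1256.8 N

1260 N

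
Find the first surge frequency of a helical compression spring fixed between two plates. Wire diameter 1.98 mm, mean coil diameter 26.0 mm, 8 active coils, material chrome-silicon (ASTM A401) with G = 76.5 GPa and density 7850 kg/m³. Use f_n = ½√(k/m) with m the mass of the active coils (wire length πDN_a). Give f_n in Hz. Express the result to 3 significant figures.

129 Hz

k = Gd⁴/(8D³N_a) = (76.5×10³)(1.98⁴)/(8·26.0³·8) = 1.0453 N/mm = 1045.3 N/m
Wire length L = πDN_a = π·26.0·8 = 653.45 mm
m = ρ·(πd²/4)·L = 7850 × 3.0791×10⁻⁶ m² × 0.65345 m = 0.015794 kg
f_n = ½√(k/m) = 0.5·√(1045.3/0.015794) = 0.5·√(66179) = 128.63 Hz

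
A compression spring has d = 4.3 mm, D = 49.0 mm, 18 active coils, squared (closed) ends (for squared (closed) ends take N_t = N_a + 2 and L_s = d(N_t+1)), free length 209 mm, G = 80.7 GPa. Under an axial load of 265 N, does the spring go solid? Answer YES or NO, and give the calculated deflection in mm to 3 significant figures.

YES, δ = 163 mm

k = Gd⁴/(8D³N_a) = (80.7×10³)(4.3⁴)/(8·49.0³·18) = 1.6285 N/mm
N_t = 20; L_s = 4.3·21 = 90.3 mm; δ_solid = L₀ − L_s = 209 − 90.3 = 118.7 mm
δ = F/k = 265/1.6285 = 162.72 mm
δ ≥ δ_solid → spring goes solid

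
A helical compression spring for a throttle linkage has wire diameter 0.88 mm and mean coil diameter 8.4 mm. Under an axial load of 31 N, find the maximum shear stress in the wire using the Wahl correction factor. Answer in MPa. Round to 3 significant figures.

Spring index C = D/d = 8.4/0.88 = 9.5455
K_W = (4C−1)/(4C−4) + 0.615/C = 37.182/34.182 + 0.0644 = 1.1522
τ₀ = 8FD/(πd³) = 8·31·8.4/(π·0.88³) = 2083.2/2.1409 = 973.05 MPa
τ_max = K·τ₀ = 1.1522 × 973.05 = 1121.1 MPa

1120 MPa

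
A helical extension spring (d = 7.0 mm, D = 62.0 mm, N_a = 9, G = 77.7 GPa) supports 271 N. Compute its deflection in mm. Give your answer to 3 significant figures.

24.9 mm

k = Gd⁴/(8D³N_a) = (77.7×10³)(7.0⁴)/(8·62.0³·9) = 10.872 N/mm
δ = F/k = 271 / 10.872 = 24.927 mm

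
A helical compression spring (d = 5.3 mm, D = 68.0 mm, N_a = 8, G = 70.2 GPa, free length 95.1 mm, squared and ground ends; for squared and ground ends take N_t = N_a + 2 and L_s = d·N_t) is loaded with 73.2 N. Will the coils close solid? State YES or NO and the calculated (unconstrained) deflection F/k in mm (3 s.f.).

k = Gd⁴/(8D³N_a) = (70.2×10³)(5.3⁴)/(8·68.0³·8) = 2.7525 N/mm
N_t = 10; L_s = 5.3·10 = 53 mm; δ_solid = L₀ − L_s = 95.1 − 53 = 42.1 mm
δ = F/k = 73.2/2.7525 = 26.594 mm
δ < δ_solid → spring does not go solid

NO, δ = 26.6 mm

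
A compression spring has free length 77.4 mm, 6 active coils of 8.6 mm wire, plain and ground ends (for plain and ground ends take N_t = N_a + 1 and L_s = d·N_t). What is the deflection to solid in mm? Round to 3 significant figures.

N_t = 7; L_s = 8.6·7 = 60.2 mm
δ_solid = L₀ − L_s = 77.4 − 60.2 = 17.2 mm

17.2 mm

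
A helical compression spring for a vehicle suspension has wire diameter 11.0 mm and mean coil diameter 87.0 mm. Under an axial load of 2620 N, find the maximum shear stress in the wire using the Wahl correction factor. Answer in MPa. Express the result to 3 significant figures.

517 MPa

Spring index C = D/d = 87.0/11.0 = 7.9091
K_W = (4C−1)/(4C−4) + 0.615/C = 30.636/27.636 + 0.0778 = 1.1863
τ₀ = 8FD/(πd³) = 8·2620·87.0/(π·11.0³) = 1.82352e+06/4181.5 = 436.1 MPa
τ_max = K·τ₀ = 1.1863 × 436.1 = 517.35 MPa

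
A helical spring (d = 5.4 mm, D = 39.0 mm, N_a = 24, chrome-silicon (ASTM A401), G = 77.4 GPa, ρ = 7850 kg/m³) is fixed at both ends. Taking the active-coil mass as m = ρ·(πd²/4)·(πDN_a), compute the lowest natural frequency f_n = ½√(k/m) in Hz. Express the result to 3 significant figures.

52.3 Hz

k = Gd⁴/(8D³N_a) = (77.4×10³)(5.4⁴)/(8·39.0³·24) = 5.7786 N/mm = 5778.6 N/m
Wire length L = πDN_a = π·39.0·24 = 2940.5 mm
m = ρ·(πd²/4)·L = 7850 × 22.902×10⁻⁶ m² × 2.9405 m = 0.52866 kg
f_n = ½√(k/m) = 0.5·√(5778.6/0.52866) = 0.5·√(10931) = 52.275 Hz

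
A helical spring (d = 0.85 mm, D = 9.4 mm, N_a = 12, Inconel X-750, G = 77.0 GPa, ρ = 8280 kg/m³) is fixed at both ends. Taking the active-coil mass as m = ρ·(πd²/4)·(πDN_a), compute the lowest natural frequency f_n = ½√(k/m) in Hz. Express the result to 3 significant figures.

k = Gd⁴/(8D³N_a) = (77.0×10³)(0.85⁴)/(8·9.4³·12) = 0.50409 N/mm = 504.09 N/m
Wire length L = πDN_a = π·9.4·12 = 354.37 mm
m = ρ·(πd²/4)·L = 8280 × 0.56745×10⁻⁶ m² × 0.35437 m = 0.001665 kg
f_n = ½√(k/m) = 0.5·√(504.09/0.001665) = 0.5·√(3.0276e+05) = 275.12 Hz

275 Hz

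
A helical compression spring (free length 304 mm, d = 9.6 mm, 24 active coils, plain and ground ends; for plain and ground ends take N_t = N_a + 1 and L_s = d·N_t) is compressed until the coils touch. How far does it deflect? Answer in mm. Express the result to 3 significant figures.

N_t = 25; L_s = 9.6·25 = 240 mm
δ_solid = L₀ − L_s = 304 − 240 = 64 mm

64.0 mm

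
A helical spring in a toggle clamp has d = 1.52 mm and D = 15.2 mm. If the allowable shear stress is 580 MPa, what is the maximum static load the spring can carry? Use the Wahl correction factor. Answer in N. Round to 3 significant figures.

C = D/d = 15.2/1.52 = 10.0000
K_W = (4C−1)/(4C−4) + 0.615/C = 39.000/36.000 + 0.0615 = 1.1448
τ_max = K·8FD/(πd³) → F_max = τ_allow·πd³/(8DK)
F_max = 580·π·1.52³/(8·15.2·1.1448) = 6398.9/139.21 = 45.966 N

46.0 N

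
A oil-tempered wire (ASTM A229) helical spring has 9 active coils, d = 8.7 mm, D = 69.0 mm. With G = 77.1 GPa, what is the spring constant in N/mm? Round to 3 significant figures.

k = Gd⁴/(8D³N_a) = (77.1×10³ × 8.7⁴) / (8 × 69.0³ × 9)
  = 4.41704e+08 / 2.36526e+07 = 18.675 N/mm

18.7 N/mm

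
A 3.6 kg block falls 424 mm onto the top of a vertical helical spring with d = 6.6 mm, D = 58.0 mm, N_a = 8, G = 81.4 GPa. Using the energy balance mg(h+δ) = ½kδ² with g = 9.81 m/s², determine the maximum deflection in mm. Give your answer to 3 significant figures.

52.1 mm

k = Gd⁴/(8D³N_a) = (81.4×10³)(6.6⁴)/(8·58.0³·8) = 12.369 N/mm
W = mg = 3.6 × 9.81 = 35.316 N
½kδ² − Wδ − Wh = 0 → δ = (W + √(W² + 2kWh))/k
δ = (35.316 + √(1247.2 + 370428))/12.369 = (35.316 + 609.65)/12.369 = 52.144 mm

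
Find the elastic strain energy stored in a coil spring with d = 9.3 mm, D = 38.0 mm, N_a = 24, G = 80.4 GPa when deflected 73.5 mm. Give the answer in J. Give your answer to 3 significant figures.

154 J

k = Gd⁴/(8D³N_a) = (80.4×10³)(9.3⁴)/(8·38.0³·24) = 57.087 N/mm
U = ½kδ² = 0.5 × 57.087 × 73.5² = 1.542e+05 N·mm = 154.2 J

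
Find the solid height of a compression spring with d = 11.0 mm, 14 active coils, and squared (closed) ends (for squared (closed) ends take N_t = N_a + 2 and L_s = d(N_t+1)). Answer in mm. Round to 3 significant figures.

squared (closed) ends: N_t = N_a + 2 = 14 + 2 = 16
L_s = d·(N_t+1) = 11.0 × 17 = 187 mm

187 mm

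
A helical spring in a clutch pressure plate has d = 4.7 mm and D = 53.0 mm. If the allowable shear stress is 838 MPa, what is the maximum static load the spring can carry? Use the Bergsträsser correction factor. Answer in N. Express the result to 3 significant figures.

576 N

C = D/d = 53.0/4.7 = 11.2766
K_B = (4C+2)/(4C−3) = 47.106/42.106 = 1.1187
τ_max = K·8FD/(πd³) → F_max = τ_allow·πd³/(8DK)
F_max = 838·π·4.7³/(8·53.0·1.1187) = 2.7333e+05/474.35 = 576.22 N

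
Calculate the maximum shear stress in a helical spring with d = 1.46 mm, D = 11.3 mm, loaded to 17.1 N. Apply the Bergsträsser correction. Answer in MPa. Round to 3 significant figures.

Spring index C = D/d = 11.3/1.46 = 7.7397
K_B = (4C+2)/(4C−3) = 32.959/27.959 = 1.1788
τ₀ = 8FD/(πd³) = 8·17.1·11.3/(π·1.46³) = 1545.84/9.7771 = 158.11 MPa
τ_max = K·τ₀ = 1.1788 × 158.11 = 186.38 MPa

186 MPa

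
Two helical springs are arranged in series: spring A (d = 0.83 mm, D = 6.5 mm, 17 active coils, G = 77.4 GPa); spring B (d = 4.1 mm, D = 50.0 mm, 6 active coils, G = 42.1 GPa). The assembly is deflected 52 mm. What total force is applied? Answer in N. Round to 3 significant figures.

k_A = Gd⁴/(8D³N_a) = (77.4×10³)(0.83⁴)/(8·6.5³·17) = 0.9835 N/mm
k_B = Gd⁴/(8D³N_a) = (42.1×10³)(4.1⁴)/(8·50.0³·6) = 1.9827 N/mm
Series: 1/k_eq = 1/0.9835 + 1/1.9827 = 1.5211; k_eq = 0.65741 N/mm
F = k_eq·δ = 0.65741·52 = 34.185 N

34.2 N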